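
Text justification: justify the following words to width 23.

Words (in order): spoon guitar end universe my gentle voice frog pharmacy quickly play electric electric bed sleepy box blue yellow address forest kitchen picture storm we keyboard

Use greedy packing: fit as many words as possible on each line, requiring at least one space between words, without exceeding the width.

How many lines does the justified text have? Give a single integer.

Line 1: ['spoon', 'guitar', 'end'] (min_width=16, slack=7)
Line 2: ['universe', 'my', 'gentle'] (min_width=18, slack=5)
Line 3: ['voice', 'frog', 'pharmacy'] (min_width=19, slack=4)
Line 4: ['quickly', 'play', 'electric'] (min_width=21, slack=2)
Line 5: ['electric', 'bed', 'sleepy', 'box'] (min_width=23, slack=0)
Line 6: ['blue', 'yellow', 'address'] (min_width=19, slack=4)
Line 7: ['forest', 'kitchen', 'picture'] (min_width=22, slack=1)
Line 8: ['storm', 'we', 'keyboard'] (min_width=17, slack=6)
Total lines: 8

Answer: 8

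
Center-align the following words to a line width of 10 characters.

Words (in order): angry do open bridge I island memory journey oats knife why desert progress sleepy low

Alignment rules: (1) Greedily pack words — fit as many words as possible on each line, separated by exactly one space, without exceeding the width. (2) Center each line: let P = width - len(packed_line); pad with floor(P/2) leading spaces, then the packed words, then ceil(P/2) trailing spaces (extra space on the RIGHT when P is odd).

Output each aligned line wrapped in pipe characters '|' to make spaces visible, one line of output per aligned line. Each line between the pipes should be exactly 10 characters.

Line 1: ['angry', 'do'] (min_width=8, slack=2)
Line 2: ['open'] (min_width=4, slack=6)
Line 3: ['bridge', 'I'] (min_width=8, slack=2)
Line 4: ['island'] (min_width=6, slack=4)
Line 5: ['memory'] (min_width=6, slack=4)
Line 6: ['journey'] (min_width=7, slack=3)
Line 7: ['oats', 'knife'] (min_width=10, slack=0)
Line 8: ['why', 'desert'] (min_width=10, slack=0)
Line 9: ['progress'] (min_width=8, slack=2)
Line 10: ['sleepy', 'low'] (min_width=10, slack=0)

Answer: | angry do |
|   open   |
| bridge I |
|  island  |
|  memory  |
| journey  |
|oats knife|
|why desert|
| progress |
|sleepy low|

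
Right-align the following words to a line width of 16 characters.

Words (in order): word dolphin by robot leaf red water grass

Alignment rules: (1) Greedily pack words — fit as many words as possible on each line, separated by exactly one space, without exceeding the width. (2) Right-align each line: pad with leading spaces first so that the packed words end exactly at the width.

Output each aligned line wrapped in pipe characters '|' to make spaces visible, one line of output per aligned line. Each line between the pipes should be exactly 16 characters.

Answer: | word dolphin by|
|  robot leaf red|
|     water grass|

Derivation:
Line 1: ['word', 'dolphin', 'by'] (min_width=15, slack=1)
Line 2: ['robot', 'leaf', 'red'] (min_width=14, slack=2)
Line 3: ['water', 'grass'] (min_width=11, slack=5)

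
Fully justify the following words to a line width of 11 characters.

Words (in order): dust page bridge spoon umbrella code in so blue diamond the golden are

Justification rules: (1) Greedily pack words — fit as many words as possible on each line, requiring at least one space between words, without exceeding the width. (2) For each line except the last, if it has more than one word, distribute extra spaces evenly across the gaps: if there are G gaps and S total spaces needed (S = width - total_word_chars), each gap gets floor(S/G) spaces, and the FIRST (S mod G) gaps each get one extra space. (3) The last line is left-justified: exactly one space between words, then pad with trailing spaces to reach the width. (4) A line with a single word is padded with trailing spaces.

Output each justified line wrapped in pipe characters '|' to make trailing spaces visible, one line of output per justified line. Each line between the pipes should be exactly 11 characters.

Answer: |dust   page|
|bridge     |
|spoon      |
|umbrella   |
|code  in so|
|blue       |
|diamond the|
|golden are |

Derivation:
Line 1: ['dust', 'page'] (min_width=9, slack=2)
Line 2: ['bridge'] (min_width=6, slack=5)
Line 3: ['spoon'] (min_width=5, slack=6)
Line 4: ['umbrella'] (min_width=8, slack=3)
Line 5: ['code', 'in', 'so'] (min_width=10, slack=1)
Line 6: ['blue'] (min_width=4, slack=7)
Line 7: ['diamond', 'the'] (min_width=11, slack=0)
Line 8: ['golden', 'are'] (min_width=10, slack=1)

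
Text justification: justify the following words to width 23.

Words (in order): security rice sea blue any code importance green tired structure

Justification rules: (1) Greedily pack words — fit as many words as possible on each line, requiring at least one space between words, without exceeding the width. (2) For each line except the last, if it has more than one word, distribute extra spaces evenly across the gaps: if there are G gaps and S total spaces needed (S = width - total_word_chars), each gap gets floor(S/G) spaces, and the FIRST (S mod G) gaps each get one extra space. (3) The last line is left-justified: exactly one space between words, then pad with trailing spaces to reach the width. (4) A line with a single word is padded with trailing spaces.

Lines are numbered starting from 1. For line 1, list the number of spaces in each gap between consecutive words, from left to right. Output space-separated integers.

Answer: 2 1 1

Derivation:
Line 1: ['security', 'rice', 'sea', 'blue'] (min_width=22, slack=1)
Line 2: ['any', 'code', 'importance'] (min_width=19, slack=4)
Line 3: ['green', 'tired', 'structure'] (min_width=21, slack=2)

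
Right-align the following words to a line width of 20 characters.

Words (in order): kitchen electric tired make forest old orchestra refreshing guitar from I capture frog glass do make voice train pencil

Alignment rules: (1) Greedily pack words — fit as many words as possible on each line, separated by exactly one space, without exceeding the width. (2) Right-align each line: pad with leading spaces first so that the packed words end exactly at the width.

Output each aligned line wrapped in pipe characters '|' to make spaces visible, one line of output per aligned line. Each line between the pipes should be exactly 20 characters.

Answer: |    kitchen electric|
|   tired make forest|
|       old orchestra|
|   refreshing guitar|
| from I capture frog|
| glass do make voice|
|        train pencil|

Derivation:
Line 1: ['kitchen', 'electric'] (min_width=16, slack=4)
Line 2: ['tired', 'make', 'forest'] (min_width=17, slack=3)
Line 3: ['old', 'orchestra'] (min_width=13, slack=7)
Line 4: ['refreshing', 'guitar'] (min_width=17, slack=3)
Line 5: ['from', 'I', 'capture', 'frog'] (min_width=19, slack=1)
Line 6: ['glass', 'do', 'make', 'voice'] (min_width=19, slack=1)
Line 7: ['train', 'pencil'] (min_width=12, slack=8)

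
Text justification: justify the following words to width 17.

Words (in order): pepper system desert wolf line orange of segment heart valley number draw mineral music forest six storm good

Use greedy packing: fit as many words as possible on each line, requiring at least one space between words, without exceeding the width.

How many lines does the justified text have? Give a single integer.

Answer: 8

Derivation:
Line 1: ['pepper', 'system'] (min_width=13, slack=4)
Line 2: ['desert', 'wolf', 'line'] (min_width=16, slack=1)
Line 3: ['orange', 'of', 'segment'] (min_width=17, slack=0)
Line 4: ['heart', 'valley'] (min_width=12, slack=5)
Line 5: ['number', 'draw'] (min_width=11, slack=6)
Line 6: ['mineral', 'music'] (min_width=13, slack=4)
Line 7: ['forest', 'six', 'storm'] (min_width=16, slack=1)
Line 8: ['good'] (min_width=4, slack=13)
Total lines: 8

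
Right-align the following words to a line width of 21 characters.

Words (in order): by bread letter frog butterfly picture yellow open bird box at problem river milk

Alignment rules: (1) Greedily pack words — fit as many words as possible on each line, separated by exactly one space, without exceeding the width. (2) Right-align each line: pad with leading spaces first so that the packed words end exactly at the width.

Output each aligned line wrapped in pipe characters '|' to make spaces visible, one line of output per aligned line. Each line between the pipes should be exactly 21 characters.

Answer: | by bread letter frog|
|    butterfly picture|
| yellow open bird box|
|at problem river milk|

Derivation:
Line 1: ['by', 'bread', 'letter', 'frog'] (min_width=20, slack=1)
Line 2: ['butterfly', 'picture'] (min_width=17, slack=4)
Line 3: ['yellow', 'open', 'bird', 'box'] (min_width=20, slack=1)
Line 4: ['at', 'problem', 'river', 'milk'] (min_width=21, slack=0)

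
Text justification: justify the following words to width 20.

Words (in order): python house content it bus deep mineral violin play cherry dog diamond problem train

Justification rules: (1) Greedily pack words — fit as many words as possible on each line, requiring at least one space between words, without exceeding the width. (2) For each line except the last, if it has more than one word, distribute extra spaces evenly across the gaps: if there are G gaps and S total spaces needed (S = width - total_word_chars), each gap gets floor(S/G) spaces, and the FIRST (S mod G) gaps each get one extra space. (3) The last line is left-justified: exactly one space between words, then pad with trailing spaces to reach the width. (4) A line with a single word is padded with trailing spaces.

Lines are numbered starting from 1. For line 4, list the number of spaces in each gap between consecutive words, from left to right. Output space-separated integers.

Line 1: ['python', 'house', 'content'] (min_width=20, slack=0)
Line 2: ['it', 'bus', 'deep', 'mineral'] (min_width=19, slack=1)
Line 3: ['violin', 'play', 'cherry'] (min_width=18, slack=2)
Line 4: ['dog', 'diamond', 'problem'] (min_width=19, slack=1)
Line 5: ['train'] (min_width=5, slack=15)

Answer: 2 1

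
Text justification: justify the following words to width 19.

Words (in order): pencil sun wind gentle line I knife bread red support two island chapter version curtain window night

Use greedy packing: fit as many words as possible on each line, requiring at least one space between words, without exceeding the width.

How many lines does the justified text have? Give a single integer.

Line 1: ['pencil', 'sun', 'wind'] (min_width=15, slack=4)
Line 2: ['gentle', 'line', 'I', 'knife'] (min_width=19, slack=0)
Line 3: ['bread', 'red', 'support'] (min_width=17, slack=2)
Line 4: ['two', 'island', 'chapter'] (min_width=18, slack=1)
Line 5: ['version', 'curtain'] (min_width=15, slack=4)
Line 6: ['window', 'night'] (min_width=12, slack=7)
Total lines: 6

Answer: 6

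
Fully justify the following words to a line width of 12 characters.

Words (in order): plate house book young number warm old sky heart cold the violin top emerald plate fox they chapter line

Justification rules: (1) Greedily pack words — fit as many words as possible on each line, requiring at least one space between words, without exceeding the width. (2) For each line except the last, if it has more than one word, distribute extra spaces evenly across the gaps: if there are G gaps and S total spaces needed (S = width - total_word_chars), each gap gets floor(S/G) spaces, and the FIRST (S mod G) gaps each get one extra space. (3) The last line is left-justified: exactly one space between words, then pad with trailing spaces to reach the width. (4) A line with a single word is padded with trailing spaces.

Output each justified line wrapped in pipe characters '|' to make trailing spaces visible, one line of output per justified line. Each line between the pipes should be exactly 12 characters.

Line 1: ['plate', 'house'] (min_width=11, slack=1)
Line 2: ['book', 'young'] (min_width=10, slack=2)
Line 3: ['number', 'warm'] (min_width=11, slack=1)
Line 4: ['old', 'sky'] (min_width=7, slack=5)
Line 5: ['heart', 'cold'] (min_width=10, slack=2)
Line 6: ['the', 'violin'] (min_width=10, slack=2)
Line 7: ['top', 'emerald'] (min_width=11, slack=1)
Line 8: ['plate', 'fox'] (min_width=9, slack=3)
Line 9: ['they', 'chapter'] (min_width=12, slack=0)
Line 10: ['line'] (min_width=4, slack=8)

Answer: |plate  house|
|book   young|
|number  warm|
|old      sky|
|heart   cold|
|the   violin|
|top  emerald|
|plate    fox|
|they chapter|
|line        |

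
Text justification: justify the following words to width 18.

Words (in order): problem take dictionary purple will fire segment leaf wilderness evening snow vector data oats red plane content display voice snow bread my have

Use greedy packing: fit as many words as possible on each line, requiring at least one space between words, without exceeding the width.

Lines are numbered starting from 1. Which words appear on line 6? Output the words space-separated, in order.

Answer: vector data oats

Derivation:
Line 1: ['problem', 'take'] (min_width=12, slack=6)
Line 2: ['dictionary', 'purple'] (min_width=17, slack=1)
Line 3: ['will', 'fire', 'segment'] (min_width=17, slack=1)
Line 4: ['leaf', 'wilderness'] (min_width=15, slack=3)
Line 5: ['evening', 'snow'] (min_width=12, slack=6)
Line 6: ['vector', 'data', 'oats'] (min_width=16, slack=2)
Line 7: ['red', 'plane', 'content'] (min_width=17, slack=1)
Line 8: ['display', 'voice', 'snow'] (min_width=18, slack=0)
Line 9: ['bread', 'my', 'have'] (min_width=13, slack=5)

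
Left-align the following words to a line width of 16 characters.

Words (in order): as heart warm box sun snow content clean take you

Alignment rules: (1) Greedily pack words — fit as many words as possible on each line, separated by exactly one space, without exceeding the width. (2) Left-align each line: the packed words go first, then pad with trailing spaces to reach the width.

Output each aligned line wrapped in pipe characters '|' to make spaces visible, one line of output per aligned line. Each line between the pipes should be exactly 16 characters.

Answer: |as heart warm   |
|box sun snow    |
|content clean   |
|take you        |

Derivation:
Line 1: ['as', 'heart', 'warm'] (min_width=13, slack=3)
Line 2: ['box', 'sun', 'snow'] (min_width=12, slack=4)
Line 3: ['content', 'clean'] (min_width=13, slack=3)
Line 4: ['take', 'you'] (min_width=8, slack=8)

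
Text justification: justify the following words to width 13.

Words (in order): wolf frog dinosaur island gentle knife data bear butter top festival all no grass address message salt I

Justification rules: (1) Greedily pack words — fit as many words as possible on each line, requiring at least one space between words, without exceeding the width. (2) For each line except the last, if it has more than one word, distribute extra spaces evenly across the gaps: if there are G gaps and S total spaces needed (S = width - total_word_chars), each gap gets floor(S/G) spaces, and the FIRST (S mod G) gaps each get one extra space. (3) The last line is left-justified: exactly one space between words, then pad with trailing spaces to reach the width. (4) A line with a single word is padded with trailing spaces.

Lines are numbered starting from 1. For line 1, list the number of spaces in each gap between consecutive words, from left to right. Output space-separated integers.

Answer: 5

Derivation:
Line 1: ['wolf', 'frog'] (min_width=9, slack=4)
Line 2: ['dinosaur'] (min_width=8, slack=5)
Line 3: ['island', 'gentle'] (min_width=13, slack=0)
Line 4: ['knife', 'data'] (min_width=10, slack=3)
Line 5: ['bear', 'butter'] (min_width=11, slack=2)
Line 6: ['top', 'festival'] (min_width=12, slack=1)
Line 7: ['all', 'no', 'grass'] (min_width=12, slack=1)
Line 8: ['address'] (min_width=7, slack=6)
Line 9: ['message', 'salt'] (min_width=12, slack=1)
Line 10: ['I'] (min_width=1, slack=12)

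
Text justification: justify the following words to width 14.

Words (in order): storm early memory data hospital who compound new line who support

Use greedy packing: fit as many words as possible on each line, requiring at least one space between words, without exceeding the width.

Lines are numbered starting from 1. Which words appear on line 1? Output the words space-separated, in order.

Answer: storm early

Derivation:
Line 1: ['storm', 'early'] (min_width=11, slack=3)
Line 2: ['memory', 'data'] (min_width=11, slack=3)
Line 3: ['hospital', 'who'] (min_width=12, slack=2)
Line 4: ['compound', 'new'] (min_width=12, slack=2)
Line 5: ['line', 'who'] (min_width=8, slack=6)
Line 6: ['support'] (min_width=7, slack=7)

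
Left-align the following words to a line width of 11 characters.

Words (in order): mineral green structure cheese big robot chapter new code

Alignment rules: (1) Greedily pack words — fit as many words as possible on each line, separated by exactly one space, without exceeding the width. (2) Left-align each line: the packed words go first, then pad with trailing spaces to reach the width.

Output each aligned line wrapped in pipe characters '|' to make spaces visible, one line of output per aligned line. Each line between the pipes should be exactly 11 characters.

Line 1: ['mineral'] (min_width=7, slack=4)
Line 2: ['green'] (min_width=5, slack=6)
Line 3: ['structure'] (min_width=9, slack=2)
Line 4: ['cheese', 'big'] (min_width=10, slack=1)
Line 5: ['robot'] (min_width=5, slack=6)
Line 6: ['chapter', 'new'] (min_width=11, slack=0)
Line 7: ['code'] (min_width=4, slack=7)

Answer: |mineral    |
|green      |
|structure  |
|cheese big |
|robot      |
|chapter new|
|code       |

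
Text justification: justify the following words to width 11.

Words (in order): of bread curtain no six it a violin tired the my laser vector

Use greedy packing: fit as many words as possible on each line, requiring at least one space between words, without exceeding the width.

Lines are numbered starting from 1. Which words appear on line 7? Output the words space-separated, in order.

Answer: vector

Derivation:
Line 1: ['of', 'bread'] (min_width=8, slack=3)
Line 2: ['curtain', 'no'] (min_width=10, slack=1)
Line 3: ['six', 'it', 'a'] (min_width=8, slack=3)
Line 4: ['violin'] (min_width=6, slack=5)
Line 5: ['tired', 'the'] (min_width=9, slack=2)
Line 6: ['my', 'laser'] (min_width=8, slack=3)
Line 7: ['vector'] (min_width=6, slack=5)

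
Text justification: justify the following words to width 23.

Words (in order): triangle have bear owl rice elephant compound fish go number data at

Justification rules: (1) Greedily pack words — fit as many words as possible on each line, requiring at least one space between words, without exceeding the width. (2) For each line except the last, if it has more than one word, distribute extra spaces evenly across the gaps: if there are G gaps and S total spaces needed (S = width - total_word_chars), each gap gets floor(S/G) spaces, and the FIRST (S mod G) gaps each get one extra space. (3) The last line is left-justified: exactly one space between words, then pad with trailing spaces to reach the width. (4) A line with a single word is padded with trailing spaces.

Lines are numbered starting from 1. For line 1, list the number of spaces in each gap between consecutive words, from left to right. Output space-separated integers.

Line 1: ['triangle', 'have', 'bear', 'owl'] (min_width=22, slack=1)
Line 2: ['rice', 'elephant', 'compound'] (min_width=22, slack=1)
Line 3: ['fish', 'go', 'number', 'data', 'at'] (min_width=22, slack=1)

Answer: 2 1 1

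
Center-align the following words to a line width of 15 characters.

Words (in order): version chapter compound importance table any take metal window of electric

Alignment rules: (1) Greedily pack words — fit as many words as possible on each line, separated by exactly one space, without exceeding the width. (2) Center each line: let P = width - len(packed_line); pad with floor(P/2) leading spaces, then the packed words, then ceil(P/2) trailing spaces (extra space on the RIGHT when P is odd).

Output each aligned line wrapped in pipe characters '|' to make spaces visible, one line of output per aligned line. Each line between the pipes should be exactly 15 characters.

Line 1: ['version', 'chapter'] (min_width=15, slack=0)
Line 2: ['compound'] (min_width=8, slack=7)
Line 3: ['importance'] (min_width=10, slack=5)
Line 4: ['table', 'any', 'take'] (min_width=14, slack=1)
Line 5: ['metal', 'window', 'of'] (min_width=15, slack=0)
Line 6: ['electric'] (min_width=8, slack=7)

Answer: |version chapter|
|   compound    |
|  importance   |
|table any take |
|metal window of|
|   electric    |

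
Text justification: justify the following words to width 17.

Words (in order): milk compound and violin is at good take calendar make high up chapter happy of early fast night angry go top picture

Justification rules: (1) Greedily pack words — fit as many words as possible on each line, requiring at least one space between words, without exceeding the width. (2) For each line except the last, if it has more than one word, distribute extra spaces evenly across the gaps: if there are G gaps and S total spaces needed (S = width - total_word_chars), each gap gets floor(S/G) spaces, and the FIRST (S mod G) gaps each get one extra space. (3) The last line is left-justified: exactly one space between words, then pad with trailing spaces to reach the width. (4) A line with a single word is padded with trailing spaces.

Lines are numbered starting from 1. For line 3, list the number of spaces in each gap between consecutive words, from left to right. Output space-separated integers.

Line 1: ['milk', 'compound', 'and'] (min_width=17, slack=0)
Line 2: ['violin', 'is', 'at', 'good'] (min_width=17, slack=0)
Line 3: ['take', 'calendar'] (min_width=13, slack=4)
Line 4: ['make', 'high', 'up'] (min_width=12, slack=5)
Line 5: ['chapter', 'happy', 'of'] (min_width=16, slack=1)
Line 6: ['early', 'fast', 'night'] (min_width=16, slack=1)
Line 7: ['angry', 'go', 'top'] (min_width=12, slack=5)
Line 8: ['picture'] (min_width=7, slack=10)

Answer: 5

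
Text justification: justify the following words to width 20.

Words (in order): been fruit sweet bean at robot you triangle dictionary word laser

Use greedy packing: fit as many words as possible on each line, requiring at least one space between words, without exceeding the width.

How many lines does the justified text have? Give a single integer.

Answer: 4

Derivation:
Line 1: ['been', 'fruit', 'sweet'] (min_width=16, slack=4)
Line 2: ['bean', 'at', 'robot', 'you'] (min_width=17, slack=3)
Line 3: ['triangle', 'dictionary'] (min_width=19, slack=1)
Line 4: ['word', 'laser'] (min_width=10, slack=10)
Total lines: 4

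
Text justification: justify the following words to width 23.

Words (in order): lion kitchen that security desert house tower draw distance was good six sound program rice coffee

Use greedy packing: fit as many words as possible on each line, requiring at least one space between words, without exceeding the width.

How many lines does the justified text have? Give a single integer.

Answer: 5

Derivation:
Line 1: ['lion', 'kitchen', 'that'] (min_width=17, slack=6)
Line 2: ['security', 'desert', 'house'] (min_width=21, slack=2)
Line 3: ['tower', 'draw', 'distance', 'was'] (min_width=23, slack=0)
Line 4: ['good', 'six', 'sound', 'program'] (min_width=22, slack=1)
Line 5: ['rice', 'coffee'] (min_width=11, slack=12)
Total lines: 5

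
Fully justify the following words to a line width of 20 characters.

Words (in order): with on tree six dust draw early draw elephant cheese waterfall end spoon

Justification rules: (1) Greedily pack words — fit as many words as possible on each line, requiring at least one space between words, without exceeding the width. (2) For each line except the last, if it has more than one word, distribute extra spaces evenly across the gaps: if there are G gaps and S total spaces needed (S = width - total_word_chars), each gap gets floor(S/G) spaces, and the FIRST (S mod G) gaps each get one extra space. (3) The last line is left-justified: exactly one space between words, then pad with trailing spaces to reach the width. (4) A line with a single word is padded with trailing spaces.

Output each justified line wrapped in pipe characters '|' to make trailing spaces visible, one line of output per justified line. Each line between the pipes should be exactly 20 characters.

Line 1: ['with', 'on', 'tree', 'six'] (min_width=16, slack=4)
Line 2: ['dust', 'draw', 'early', 'draw'] (min_width=20, slack=0)
Line 3: ['elephant', 'cheese'] (min_width=15, slack=5)
Line 4: ['waterfall', 'end', 'spoon'] (min_width=19, slack=1)

Answer: |with   on  tree  six|
|dust draw early draw|
|elephant      cheese|
|waterfall end spoon |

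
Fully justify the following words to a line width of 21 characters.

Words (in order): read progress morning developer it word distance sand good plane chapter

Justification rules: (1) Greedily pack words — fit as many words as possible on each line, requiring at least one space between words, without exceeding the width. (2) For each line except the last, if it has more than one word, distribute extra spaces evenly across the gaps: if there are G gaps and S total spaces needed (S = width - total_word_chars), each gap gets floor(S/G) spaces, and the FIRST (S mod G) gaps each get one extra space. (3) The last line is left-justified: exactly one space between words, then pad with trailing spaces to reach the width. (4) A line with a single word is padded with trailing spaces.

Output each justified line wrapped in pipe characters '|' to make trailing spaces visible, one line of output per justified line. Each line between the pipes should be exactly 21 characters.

Answer: |read progress morning|
|developer   it   word|
|distance   sand  good|
|plane chapter        |

Derivation:
Line 1: ['read', 'progress', 'morning'] (min_width=21, slack=0)
Line 2: ['developer', 'it', 'word'] (min_width=17, slack=4)
Line 3: ['distance', 'sand', 'good'] (min_width=18, slack=3)
Line 4: ['plane', 'chapter'] (min_width=13, slack=8)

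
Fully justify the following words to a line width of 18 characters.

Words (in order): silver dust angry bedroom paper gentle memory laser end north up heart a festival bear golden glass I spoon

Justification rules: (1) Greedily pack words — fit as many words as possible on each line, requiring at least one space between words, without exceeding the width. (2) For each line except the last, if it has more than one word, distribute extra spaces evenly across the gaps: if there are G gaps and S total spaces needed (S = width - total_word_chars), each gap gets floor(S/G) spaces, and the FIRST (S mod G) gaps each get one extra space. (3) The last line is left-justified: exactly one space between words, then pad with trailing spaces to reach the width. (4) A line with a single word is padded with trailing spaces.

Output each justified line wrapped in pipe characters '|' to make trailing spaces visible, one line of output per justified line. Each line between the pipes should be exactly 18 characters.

Answer: |silver  dust angry|
|bedroom      paper|
|gentle      memory|
|laser end north up|
|heart  a  festival|
|bear  golden glass|
|I spoon           |

Derivation:
Line 1: ['silver', 'dust', 'angry'] (min_width=17, slack=1)
Line 2: ['bedroom', 'paper'] (min_width=13, slack=5)
Line 3: ['gentle', 'memory'] (min_width=13, slack=5)
Line 4: ['laser', 'end', 'north', 'up'] (min_width=18, slack=0)
Line 5: ['heart', 'a', 'festival'] (min_width=16, slack=2)
Line 6: ['bear', 'golden', 'glass'] (min_width=17, slack=1)
Line 7: ['I', 'spoon'] (min_width=7, slack=11)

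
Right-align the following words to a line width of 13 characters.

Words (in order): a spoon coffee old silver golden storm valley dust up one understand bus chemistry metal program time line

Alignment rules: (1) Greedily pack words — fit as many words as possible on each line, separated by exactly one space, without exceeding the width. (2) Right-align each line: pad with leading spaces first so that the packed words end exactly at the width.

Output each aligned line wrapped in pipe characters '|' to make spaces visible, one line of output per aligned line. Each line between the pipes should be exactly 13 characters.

Answer: |      a spoon|
|   coffee old|
|silver golden|
| storm valley|
|  dust up one|
|   understand|
|bus chemistry|
|metal program|
|    time line|

Derivation:
Line 1: ['a', 'spoon'] (min_width=7, slack=6)
Line 2: ['coffee', 'old'] (min_width=10, slack=3)
Line 3: ['silver', 'golden'] (min_width=13, slack=0)
Line 4: ['storm', 'valley'] (min_width=12, slack=1)
Line 5: ['dust', 'up', 'one'] (min_width=11, slack=2)
Line 6: ['understand'] (min_width=10, slack=3)
Line 7: ['bus', 'chemistry'] (min_width=13, slack=0)
Line 8: ['metal', 'program'] (min_width=13, slack=0)
Line 9: ['time', 'line'] (min_width=9, slack=4)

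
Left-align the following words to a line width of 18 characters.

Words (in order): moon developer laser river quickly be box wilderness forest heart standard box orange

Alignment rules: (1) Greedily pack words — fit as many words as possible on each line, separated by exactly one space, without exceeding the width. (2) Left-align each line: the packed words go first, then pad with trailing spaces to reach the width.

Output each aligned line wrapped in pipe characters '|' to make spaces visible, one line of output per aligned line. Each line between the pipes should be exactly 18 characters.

Answer: |moon developer    |
|laser river       |
|quickly be box    |
|wilderness forest |
|heart standard box|
|orange            |

Derivation:
Line 1: ['moon', 'developer'] (min_width=14, slack=4)
Line 2: ['laser', 'river'] (min_width=11, slack=7)
Line 3: ['quickly', 'be', 'box'] (min_width=14, slack=4)
Line 4: ['wilderness', 'forest'] (min_width=17, slack=1)
Line 5: ['heart', 'standard', 'box'] (min_width=18, slack=0)
Line 6: ['orange'] (min_width=6, slack=12)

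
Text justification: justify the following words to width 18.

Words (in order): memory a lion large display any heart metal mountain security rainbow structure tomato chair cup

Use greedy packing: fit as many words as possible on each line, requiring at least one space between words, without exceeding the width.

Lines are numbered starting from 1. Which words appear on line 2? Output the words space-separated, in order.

Line 1: ['memory', 'a', 'lion'] (min_width=13, slack=5)
Line 2: ['large', 'display', 'any'] (min_width=17, slack=1)
Line 3: ['heart', 'metal'] (min_width=11, slack=7)
Line 4: ['mountain', 'security'] (min_width=17, slack=1)
Line 5: ['rainbow', 'structure'] (min_width=17, slack=1)
Line 6: ['tomato', 'chair', 'cup'] (min_width=16, slack=2)

Answer: large display any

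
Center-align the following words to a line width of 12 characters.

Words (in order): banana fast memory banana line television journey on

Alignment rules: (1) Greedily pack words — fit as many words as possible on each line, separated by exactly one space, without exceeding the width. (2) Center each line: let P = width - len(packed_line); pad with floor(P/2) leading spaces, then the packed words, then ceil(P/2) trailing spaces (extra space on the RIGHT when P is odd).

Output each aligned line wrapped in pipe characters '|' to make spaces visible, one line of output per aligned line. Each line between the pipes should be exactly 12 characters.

Line 1: ['banana', 'fast'] (min_width=11, slack=1)
Line 2: ['memory'] (min_width=6, slack=6)
Line 3: ['banana', 'line'] (min_width=11, slack=1)
Line 4: ['television'] (min_width=10, slack=2)
Line 5: ['journey', 'on'] (min_width=10, slack=2)

Answer: |banana fast |
|   memory   |
|banana line |
| television |
| journey on |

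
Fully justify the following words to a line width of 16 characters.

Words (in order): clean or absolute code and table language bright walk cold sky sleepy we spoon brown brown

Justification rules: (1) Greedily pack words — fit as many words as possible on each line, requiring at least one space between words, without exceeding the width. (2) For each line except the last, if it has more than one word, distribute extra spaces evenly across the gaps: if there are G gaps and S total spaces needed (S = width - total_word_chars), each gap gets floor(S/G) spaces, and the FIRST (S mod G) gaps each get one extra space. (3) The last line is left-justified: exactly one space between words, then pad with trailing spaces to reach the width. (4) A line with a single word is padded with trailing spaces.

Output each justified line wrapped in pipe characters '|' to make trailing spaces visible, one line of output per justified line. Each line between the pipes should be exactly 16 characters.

Answer: |clean         or|
|absolute    code|
|and        table|
|language  bright|
|walk   cold  sky|
|sleepy  we spoon|
|brown brown     |

Derivation:
Line 1: ['clean', 'or'] (min_width=8, slack=8)
Line 2: ['absolute', 'code'] (min_width=13, slack=3)
Line 3: ['and', 'table'] (min_width=9, slack=7)
Line 4: ['language', 'bright'] (min_width=15, slack=1)
Line 5: ['walk', 'cold', 'sky'] (min_width=13, slack=3)
Line 6: ['sleepy', 'we', 'spoon'] (min_width=15, slack=1)
Line 7: ['brown', 'brown'] (min_width=11, slack=5)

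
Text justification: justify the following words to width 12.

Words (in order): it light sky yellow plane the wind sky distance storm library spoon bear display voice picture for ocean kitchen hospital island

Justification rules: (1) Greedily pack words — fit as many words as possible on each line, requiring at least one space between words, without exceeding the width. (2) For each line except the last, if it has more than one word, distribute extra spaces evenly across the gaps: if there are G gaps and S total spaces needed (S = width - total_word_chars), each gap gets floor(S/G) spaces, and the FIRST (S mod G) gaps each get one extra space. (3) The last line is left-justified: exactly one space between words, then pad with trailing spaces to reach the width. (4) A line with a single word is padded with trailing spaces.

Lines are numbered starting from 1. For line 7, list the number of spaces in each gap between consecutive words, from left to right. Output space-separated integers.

Line 1: ['it', 'light', 'sky'] (min_width=12, slack=0)
Line 2: ['yellow', 'plane'] (min_width=12, slack=0)
Line 3: ['the', 'wind', 'sky'] (min_width=12, slack=0)
Line 4: ['distance'] (min_width=8, slack=4)
Line 5: ['storm'] (min_width=5, slack=7)
Line 6: ['library'] (min_width=7, slack=5)
Line 7: ['spoon', 'bear'] (min_width=10, slack=2)
Line 8: ['display'] (min_width=7, slack=5)
Line 9: ['voice'] (min_width=5, slack=7)
Line 10: ['picture', 'for'] (min_width=11, slack=1)
Line 11: ['ocean'] (min_width=5, slack=7)
Line 12: ['kitchen'] (min_width=7, slack=5)
Line 13: ['hospital'] (min_width=8, slack=4)
Line 14: ['island'] (min_width=6, slack=6)

Answer: 3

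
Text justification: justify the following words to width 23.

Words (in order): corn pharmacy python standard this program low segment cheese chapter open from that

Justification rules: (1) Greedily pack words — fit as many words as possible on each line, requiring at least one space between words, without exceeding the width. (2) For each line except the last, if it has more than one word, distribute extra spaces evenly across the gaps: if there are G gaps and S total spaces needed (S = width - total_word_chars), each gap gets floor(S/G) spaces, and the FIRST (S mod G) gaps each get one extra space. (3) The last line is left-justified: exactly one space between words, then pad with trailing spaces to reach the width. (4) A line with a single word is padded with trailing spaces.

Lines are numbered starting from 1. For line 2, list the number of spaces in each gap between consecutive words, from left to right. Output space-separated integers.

Line 1: ['corn', 'pharmacy', 'python'] (min_width=20, slack=3)
Line 2: ['standard', 'this', 'program'] (min_width=21, slack=2)
Line 3: ['low', 'segment', 'cheese'] (min_width=18, slack=5)
Line 4: ['chapter', 'open', 'from', 'that'] (min_width=22, slack=1)

Answer: 2 2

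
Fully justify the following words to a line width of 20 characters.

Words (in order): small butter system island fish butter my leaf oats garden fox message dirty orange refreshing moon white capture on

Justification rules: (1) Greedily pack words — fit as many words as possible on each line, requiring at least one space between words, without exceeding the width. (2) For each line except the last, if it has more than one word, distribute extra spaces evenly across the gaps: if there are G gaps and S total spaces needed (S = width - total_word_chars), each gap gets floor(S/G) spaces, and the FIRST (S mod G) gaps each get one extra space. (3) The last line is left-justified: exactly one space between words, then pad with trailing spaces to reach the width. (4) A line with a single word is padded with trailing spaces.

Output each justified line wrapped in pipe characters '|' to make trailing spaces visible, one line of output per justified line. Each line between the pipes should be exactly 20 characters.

Answer: |small  butter system|
|island  fish  butter|
|my  leaf oats garden|
|fox   message  dirty|
|orange    refreshing|
|moon  white  capture|
|on                  |

Derivation:
Line 1: ['small', 'butter', 'system'] (min_width=19, slack=1)
Line 2: ['island', 'fish', 'butter'] (min_width=18, slack=2)
Line 3: ['my', 'leaf', 'oats', 'garden'] (min_width=19, slack=1)
Line 4: ['fox', 'message', 'dirty'] (min_width=17, slack=3)
Line 5: ['orange', 'refreshing'] (min_width=17, slack=3)
Line 6: ['moon', 'white', 'capture'] (min_width=18, slack=2)
Line 7: ['on'] (min_width=2, slack=18)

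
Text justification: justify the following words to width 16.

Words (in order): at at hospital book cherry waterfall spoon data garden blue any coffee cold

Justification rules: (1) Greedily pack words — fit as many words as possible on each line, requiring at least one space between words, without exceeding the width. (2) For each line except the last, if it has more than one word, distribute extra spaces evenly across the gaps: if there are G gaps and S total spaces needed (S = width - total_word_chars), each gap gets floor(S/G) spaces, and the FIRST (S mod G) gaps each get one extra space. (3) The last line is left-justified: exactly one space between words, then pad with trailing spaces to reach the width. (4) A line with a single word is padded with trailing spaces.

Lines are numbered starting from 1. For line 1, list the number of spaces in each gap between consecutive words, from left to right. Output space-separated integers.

Answer: 2 2

Derivation:
Line 1: ['at', 'at', 'hospital'] (min_width=14, slack=2)
Line 2: ['book', 'cherry'] (min_width=11, slack=5)
Line 3: ['waterfall', 'spoon'] (min_width=15, slack=1)
Line 4: ['data', 'garden', 'blue'] (min_width=16, slack=0)
Line 5: ['any', 'coffee', 'cold'] (min_width=15, slack=1)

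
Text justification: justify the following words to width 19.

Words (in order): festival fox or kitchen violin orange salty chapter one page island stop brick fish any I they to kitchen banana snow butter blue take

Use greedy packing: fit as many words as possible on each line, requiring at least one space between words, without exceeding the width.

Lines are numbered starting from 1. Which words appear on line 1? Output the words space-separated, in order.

Answer: festival fox or

Derivation:
Line 1: ['festival', 'fox', 'or'] (min_width=15, slack=4)
Line 2: ['kitchen', 'violin'] (min_width=14, slack=5)
Line 3: ['orange', 'salty'] (min_width=12, slack=7)
Line 4: ['chapter', 'one', 'page'] (min_width=16, slack=3)
Line 5: ['island', 'stop', 'brick'] (min_width=17, slack=2)
Line 6: ['fish', 'any', 'I', 'they', 'to'] (min_width=18, slack=1)
Line 7: ['kitchen', 'banana', 'snow'] (min_width=19, slack=0)
Line 8: ['butter', 'blue', 'take'] (min_width=16, slack=3)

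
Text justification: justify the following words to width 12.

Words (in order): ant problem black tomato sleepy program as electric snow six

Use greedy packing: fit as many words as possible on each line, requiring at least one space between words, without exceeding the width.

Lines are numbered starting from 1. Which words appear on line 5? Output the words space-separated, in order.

Line 1: ['ant', 'problem'] (min_width=11, slack=1)
Line 2: ['black', 'tomato'] (min_width=12, slack=0)
Line 3: ['sleepy'] (min_width=6, slack=6)
Line 4: ['program', 'as'] (min_width=10, slack=2)
Line 5: ['electric'] (min_width=8, slack=4)
Line 6: ['snow', 'six'] (min_width=8, slack=4)

Answer: electric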